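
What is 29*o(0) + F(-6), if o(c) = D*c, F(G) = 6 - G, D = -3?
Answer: 12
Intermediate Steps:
o(c) = -3*c
29*o(0) + F(-6) = 29*(-3*0) + (6 - 1*(-6)) = 29*0 + (6 + 6) = 0 + 12 = 12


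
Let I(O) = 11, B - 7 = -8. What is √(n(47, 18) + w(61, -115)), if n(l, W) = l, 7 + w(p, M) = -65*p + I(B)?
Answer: I*√3914 ≈ 62.562*I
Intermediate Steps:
B = -1 (B = 7 - 8 = -1)
w(p, M) = 4 - 65*p (w(p, M) = -7 + (-65*p + 11) = -7 + (11 - 65*p) = 4 - 65*p)
√(n(47, 18) + w(61, -115)) = √(47 + (4 - 65*61)) = √(47 + (4 - 3965)) = √(47 - 3961) = √(-3914) = I*√3914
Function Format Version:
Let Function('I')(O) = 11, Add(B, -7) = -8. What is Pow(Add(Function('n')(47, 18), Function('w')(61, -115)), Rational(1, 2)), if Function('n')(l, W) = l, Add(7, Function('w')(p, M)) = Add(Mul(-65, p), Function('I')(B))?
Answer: Mul(I, Pow(3914, Rational(1, 2))) ≈ Mul(62.562, I)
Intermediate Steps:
B = -1 (B = Add(7, -8) = -1)
Function('w')(p, M) = Add(4, Mul(-65, p)) (Function('w')(p, M) = Add(-7, Add(Mul(-65, p), 11)) = Add(-7, Add(11, Mul(-65, p))) = Add(4, Mul(-65, p)))
Pow(Add(Function('n')(47, 18), Function('w')(61, -115)), Rational(1, 2)) = Pow(Add(47, Add(4, Mul(-65, 61))), Rational(1, 2)) = Pow(Add(47, Add(4, -3965)), Rational(1, 2)) = Pow(Add(47, -3961), Rational(1, 2)) = Pow(-3914, Rational(1, 2)) = Mul(I, Pow(3914, Rational(1, 2)))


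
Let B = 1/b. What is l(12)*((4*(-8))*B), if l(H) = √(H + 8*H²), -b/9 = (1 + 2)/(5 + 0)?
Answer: 320*√291/27 ≈ 202.18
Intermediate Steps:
b = -27/5 (b = -9*(1 + 2)/(5 + 0) = -27/5 ≈ -5.4000)
B = -5/27 (B = 1/(-27/5) = -5/27 ≈ -0.18519)
l(12)*((4*(-8))*B) = √(12*(1 + 8*12))*((4*(-8))*(-5/27)) = √(12*(1 + 96))*(-32*(-5/27)) = √(12*97)*(160/27) = √1164*(160/27) = (2*√291)*(160/27) = 320*√291/27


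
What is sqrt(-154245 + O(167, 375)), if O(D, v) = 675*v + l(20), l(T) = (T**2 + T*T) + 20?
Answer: 10*sqrt(997) ≈ 315.75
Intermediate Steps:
l(T) = 20 + 2*T**2 (l(T) = (T**2 + T**2) + 20 = 2*T**2 + 20 = 20 + 2*T**2)
O(D, v) = 820 + 675*v (O(D, v) = 675*v + (20 + 2*20**2) = 675*v + (20 + 2*400) = 675*v + (20 + 800) = 675*v + 820 = 820 + 675*v)
sqrt(-154245 + O(167, 375)) = sqrt(-154245 + (820 + 675*375)) = sqrt(-154245 + (820 + 253125)) = sqrt(-154245 + 253945) = sqrt(99700) = 10*sqrt(997)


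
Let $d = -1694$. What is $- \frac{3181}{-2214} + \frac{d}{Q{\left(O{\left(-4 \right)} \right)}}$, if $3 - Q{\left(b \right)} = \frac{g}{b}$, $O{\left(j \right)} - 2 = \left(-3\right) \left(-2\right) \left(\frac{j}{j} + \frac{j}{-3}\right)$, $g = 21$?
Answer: $- \frac{2219347}{2214} \approx -1002.4$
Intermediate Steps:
$O{\left(j \right)} = 8 - 2 j$ ($O{\left(j \right)} = 2 + \left(-3\right) \left(-2\right) \left(\frac{j}{j} + \frac{j}{-3}\right) = 2 + 6 \left(1 + j \left(- \frac{1}{3}\right)\right) = 2 + 6 \left(1 - \frac{j}{3}\right) = 2 - \left(-6 + 2 j\right) = 8 - 2 j$)
$Q{\left(b \right)} = 3 - \frac{21}{b}$
$- \frac{3181}{-2214} + \frac{d}{Q{\left(O{\left(-4 \right)} \right)}} = - \frac{3181}{-2214} - \frac{1694}{3 - \frac{21}{8 - -8}} = \left(-3181\right) \left(- \frac{1}{2214}\right) - \frac{1694}{3 - \frac{21}{8 + 8}} = \frac{3181}{2214} - \frac{1694}{3 - \frac{21}{16}} = \frac{3181}{2214} - \frac{1694}{\frac{27}{16}} = \frac{3181}{2214} - \frac{27104}{27} = - \frac{2219347}{2214}$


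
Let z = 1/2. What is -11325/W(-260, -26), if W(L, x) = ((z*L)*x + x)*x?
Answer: 3775/29068 ≈ 0.12987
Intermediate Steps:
z = ½ ≈ 0.50000
W(L, x) = x*(x + L*x/2) (W(L, x) = ((L/2)*x + x)*x = (L*x/2 + x)*x = (x + L*x/2)*x = x*(x + L*x/2))
-11325/W(-260, -26) = -11325*1/(338*(2 - 260)) = -11325/((½)*676*(-258)) = -11325/(-87204) = -11325*(-1/87204) = 3775/29068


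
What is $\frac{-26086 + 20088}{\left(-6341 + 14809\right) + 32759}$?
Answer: $- \frac{5998}{41227} \approx -0.14549$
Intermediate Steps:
$\frac{-26086 + 20088}{\left(-6341 + 14809\right) + 32759} = - \frac{5998}{8468 + 32759} = - \frac{5998}{41227}$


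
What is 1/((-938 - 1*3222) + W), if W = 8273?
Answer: 1/4113 ≈ 0.00024313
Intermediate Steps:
1/((-938 - 1*3222) + W) = 1/((-938 - 1*3222) + 8273) = 1/((-938 - 3222) + 8273) = 1/(-4160 + 8273) = 1/4113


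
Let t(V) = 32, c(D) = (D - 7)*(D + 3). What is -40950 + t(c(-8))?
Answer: -40918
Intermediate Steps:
c(D) = (-7 + D)*(3 + D)
-40950 + t(c(-8)) = -40950 + 32 = -40918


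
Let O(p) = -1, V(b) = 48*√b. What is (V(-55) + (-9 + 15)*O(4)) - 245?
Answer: -251 + 48*I*√55 ≈ -251.0 + 355.98*I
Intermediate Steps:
(V(-55) + (-9 + 15)*O(4)) - 245 = (48*√(-55) + (-9 + 15)*(-1)) - 245 = (48*(I*√55) + 6*(-1)) - 245 = (48*I*√55 - 6) - 245 = (-6 + 48*I*√55) - 245 = -251 + 48*I*√55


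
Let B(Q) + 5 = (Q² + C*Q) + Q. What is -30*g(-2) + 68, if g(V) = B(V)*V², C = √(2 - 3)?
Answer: 428 + 240*I ≈ 428.0 + 240.0*I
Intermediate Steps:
C = I (C = √(-1) = I ≈ 1.0*I)
B(Q) = -5 + Q + Q² + I*Q (B(Q) = -5 + ((Q² + I*Q) + Q) = -5 + (Q + Q² + I*Q) = -5 + Q + Q² + I*Q)
g(V) = V²*(-5 + V + V² + I*V) (g(V) = (-5 + V + V² + I*V)*V² = V²*(-5 + V + V² + I*V))
-30*g(-2) + 68 = -30*(-2)²*(-5 - 2 + (-2)² + I*(-2)) + 68 = -120*(-5 - 2 + 4 - 2*I) + 68 = -120*(-3 - 2*I) + 68 = -30*(-12 - 8*I) + 68 = (360 + 240*I) + 68 = 428 + 240*I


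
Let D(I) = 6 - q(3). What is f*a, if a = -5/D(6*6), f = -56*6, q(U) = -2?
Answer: 210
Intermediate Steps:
D(I) = 8 (D(I) = 6 - 1*(-2) = 6 + 2 = 8)
f = -336
a = -5/8 ≈ -0.62500
f*a = -336*(-5/8) = 210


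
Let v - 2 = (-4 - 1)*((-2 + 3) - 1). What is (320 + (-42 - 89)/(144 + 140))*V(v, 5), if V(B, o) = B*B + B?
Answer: 272247/142 ≈ 1917.2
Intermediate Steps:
v = 2 (v = 2 + (-4 - 1)*((-2 + 3) - 1) = 2 - 5*(1 - 1) = 2 - 5*0 = 2 + 0 = 2)
V(B, o) = B + B**2 (V(B, o) = B**2 + B = B + B**2)
(320 + (-42 - 89)/(144 + 140))*V(v, 5) = (320 + (-42 - 89)/(144 + 140))*(2*(1 + 2)) = (320 - 131/284)*(2*3) = (320 - 131*1/284)*6 = (320 - 131/284)*6 = (90749/284)*6 = 272247/142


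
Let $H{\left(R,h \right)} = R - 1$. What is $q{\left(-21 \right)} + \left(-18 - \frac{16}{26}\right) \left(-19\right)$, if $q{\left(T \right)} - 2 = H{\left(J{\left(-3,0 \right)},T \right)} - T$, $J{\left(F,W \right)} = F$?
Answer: $\frac{4845}{13} \approx 372.69$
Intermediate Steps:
$H{\left(R,h \right)} = -1 + R$
$q{\left(T \right)} = -2 - T$ ($q{\left(T \right)} = 2 - \left(4 + T\right) = -2 - T$)
$q{\left(-21 \right)} + \left(-18 - \frac{16}{26}\right) \left(-19\right) = \left(-2 - -21\right) + \left(-18 - \frac{16}{26}\right) \left(-19\right) = \left(-2 + 21\right) + \left(-18 - \frac{8}{13}\right) \left(-19\right) = 19 + \left(-18 - \frac{8}{13}\right) \left(-19\right) = 19 - - \frac{4598}{13} = 19 + \frac{4598}{13} = \frac{4845}{13}$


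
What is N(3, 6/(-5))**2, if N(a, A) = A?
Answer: 36/25 ≈ 1.4400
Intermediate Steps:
N(3, 6/(-5))**2 = (6/(-5))**2 = (6*(-1/5))**2 = (-6/5)**2 = 36/25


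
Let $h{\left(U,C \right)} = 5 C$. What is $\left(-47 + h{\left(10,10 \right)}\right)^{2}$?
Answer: $9$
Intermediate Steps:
$\left(-47 + h{\left(10,10 \right)}\right)^{2} = \left(-47 + 5 \cdot 10\right)^{2} = \left(-47 + 50\right)^{2} = 3^{2} = 9$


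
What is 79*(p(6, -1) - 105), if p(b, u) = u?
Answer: -8374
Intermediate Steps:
79*(p(6, -1) - 105) = 79*(-1 - 105) = 79*(-106) = -8374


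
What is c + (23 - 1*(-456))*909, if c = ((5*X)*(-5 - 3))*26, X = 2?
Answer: 433331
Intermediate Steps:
c = -2080 (c = ((5*2)*(-5 - 3))*26 = (10*(-8))*26 = -80*26 = -2080)
c + (23 - 1*(-456))*909 = -2080 + (23 - 1*(-456))*909 = -2080 + (23 + 456)*909 = -2080 + 479*909 = -2080 + 435411 = 433331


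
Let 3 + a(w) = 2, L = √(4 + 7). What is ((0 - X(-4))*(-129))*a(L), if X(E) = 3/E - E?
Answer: -1677/4 ≈ -419.25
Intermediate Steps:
X(E) = -E + 3/E
L = √11 ≈ 3.3166
a(w) = -1 (a(w) = -3 + 2 = -1)
((0 - X(-4))*(-129))*a(L) = ((0 - (-1*(-4) + 3/(-4)))*(-129))*(-1) = ((0 - (4 + 3*(-¼)))*(-129))*(-1) = ((0 - (4 - ¾))*(-129))*(-1) = ((0 - 1*13/4)*(-129))*(-1) = ((0 - 13/4)*(-129))*(-1) = -13/4*(-129)*(-1) = (1677/4)*(-1) = -1677/4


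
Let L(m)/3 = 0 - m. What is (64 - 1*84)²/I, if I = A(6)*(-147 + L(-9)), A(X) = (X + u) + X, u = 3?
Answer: -2/9 ≈ -0.22222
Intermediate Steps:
A(X) = 3 + 2*X (A(X) = (X + 3) + X = (3 + X) + X = 3 + 2*X)
L(m) = -3*m (L(m) = 3*(0 - m) = 3*(-m) = -3*m)
I = -1800 (I = (3 + 2*6)*(-147 - 3*(-9)) = (3 + 12)*(-147 + 27) = 15*(-120) = -1800)
(64 - 1*84)²/I = (64 - 1*84)²/(-1800) = (64 - 84)²*(-1/1800) = (-20)²*(-1/1800) = 400*(-1/1800) = -2/9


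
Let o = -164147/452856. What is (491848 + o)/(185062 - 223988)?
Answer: -222736153741/17627872656 ≈ -12.635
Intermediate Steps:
o = -164147/452856 (o = -164147*1/452856 = -164147/452856 ≈ -0.36247)
(491848 + o)/(185062 - 223988) = (491848 - 164147/452856)/(185062 - 223988) = (222736153741/452856)/(-38926) = (222736153741/452856)*(-1/38926) = -222736153741/17627872656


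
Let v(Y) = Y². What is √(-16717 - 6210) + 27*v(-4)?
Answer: 432 + I*√22927 ≈ 432.0 + 151.42*I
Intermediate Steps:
√(-16717 - 6210) + 27*v(-4) = √(-16717 - 6210) + 27*(-4)² = √(-22927) + 27*16 = I*√22927 + 432 = 432 + I*√22927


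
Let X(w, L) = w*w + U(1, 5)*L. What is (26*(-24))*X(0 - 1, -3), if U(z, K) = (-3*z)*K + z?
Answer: -26832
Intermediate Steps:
U(z, K) = z - 3*K*z (U(z, K) = -3*K*z + z = z - 3*K*z)
X(w, L) = w² - 14*L (X(w, L) = w*w + (1*(1 - 3*5))*L = w² + (1*(1 - 15))*L = w² + (1*(-14))*L = w² - 14*L)
(26*(-24))*X(0 - 1, -3) = (26*(-24))*((0 - 1)² - 14*(-3)) = -624*((-1)² + 42) = -624*(1 + 42) = -624*43 = -26832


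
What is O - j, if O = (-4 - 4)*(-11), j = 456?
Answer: -368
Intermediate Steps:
O = 88 (O = -8*(-11) = 88)
O - j = 88 - 1*456 = 88 - 456 = -368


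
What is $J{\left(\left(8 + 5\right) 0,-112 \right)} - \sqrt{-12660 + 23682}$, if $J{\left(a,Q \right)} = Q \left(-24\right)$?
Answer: $2688 - \sqrt{11022} \approx 2583.0$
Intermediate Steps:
$J{\left(a,Q \right)} = - 24 Q$
$J{\left(\left(8 + 5\right) 0,-112 \right)} - \sqrt{-12660 + 23682} = \left(-24\right) \left(-112\right) - \sqrt{-12660 + 23682} = 2688 - \sqrt{11022}$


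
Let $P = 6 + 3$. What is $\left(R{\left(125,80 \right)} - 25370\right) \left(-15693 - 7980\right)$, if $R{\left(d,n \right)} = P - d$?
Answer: $603330078$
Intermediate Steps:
$P = 9$
$R{\left(d,n \right)} = 9 - d$
$\left(R{\left(125,80 \right)} - 25370\right) \left(-15693 - 7980\right) = \left(\left(9 - 125\right) - 25370\right) \left(-15693 - 7980\right) = \left(\left(9 - 125\right) - 25370\right) \left(-23673\right) = \left(-116 - 25370\right) \left(-23673\right) = \left(-25486\right) \left(-23673\right) = 603330078$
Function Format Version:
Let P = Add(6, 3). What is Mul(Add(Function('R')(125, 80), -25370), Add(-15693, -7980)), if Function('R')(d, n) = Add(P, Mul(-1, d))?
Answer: 603330078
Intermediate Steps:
P = 9
Function('R')(d, n) = Add(9, Mul(-1, d))
Mul(Add(Function('R')(125, 80), -25370), Add(-15693, -7980)) = Mul(Add(Add(9, Mul(-1, 125)), -25370), Add(-15693, -7980)) = Mul(Add(Add(9, -125), -25370), -23673) = Mul(Add(-116, -25370), -23673) = Mul(-25486, -23673) = 603330078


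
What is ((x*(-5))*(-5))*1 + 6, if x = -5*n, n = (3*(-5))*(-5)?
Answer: -9369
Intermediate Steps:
n = 75 (n = -15*(-5) = 75)
x = -375 (x = -5*75 = -375)
((x*(-5))*(-5))*1 + 6 = (-375*(-5)*(-5))*1 + 6 = (1875*(-5))*1 + 6 = -9375*1 + 6 = -9375 + 6 = -9369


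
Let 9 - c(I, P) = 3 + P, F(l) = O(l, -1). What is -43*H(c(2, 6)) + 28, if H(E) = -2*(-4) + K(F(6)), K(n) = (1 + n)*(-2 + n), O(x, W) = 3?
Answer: -488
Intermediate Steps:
F(l) = 3
c(I, P) = 6 - P (c(I, P) = 9 - (3 + P) = 9 + (-3 - P) = 6 - P)
H(E) = 12 (H(E) = -2*(-4) + (-2 + 3² - 1*3) = 8 + (-2 + 9 - 3) = 8 + 4 = 12)
-43*H(c(2, 6)) + 28 = -43*12 + 28 = -516 + 28 = -488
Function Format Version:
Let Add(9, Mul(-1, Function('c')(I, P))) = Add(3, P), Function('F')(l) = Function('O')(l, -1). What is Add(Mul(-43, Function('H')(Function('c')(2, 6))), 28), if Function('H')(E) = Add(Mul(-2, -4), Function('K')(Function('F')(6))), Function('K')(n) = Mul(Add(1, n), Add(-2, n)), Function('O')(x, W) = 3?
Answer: -488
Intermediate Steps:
Function('F')(l) = 3
Function('c')(I, P) = Add(6, Mul(-1, P)) (Function('c')(I, P) = Add(9, Mul(-1, Add(3, P))) = Add(9, Add(-3, Mul(-1, P))) = Add(6, Mul(-1, P)))
Function('H')(E) = 12 (Function('H')(E) = Add(Mul(-2, -4), Add(-2, Pow(3, 2), Mul(-1, 3))) = Add(8, Add(-2, 9, -3)) = Add(8, 4) = 12)
Add(Mul(-43, Function('H')(Function('c')(2, 6))), 28) = Add(Mul(-43, 12), 28) = Add(-516, 28) = -488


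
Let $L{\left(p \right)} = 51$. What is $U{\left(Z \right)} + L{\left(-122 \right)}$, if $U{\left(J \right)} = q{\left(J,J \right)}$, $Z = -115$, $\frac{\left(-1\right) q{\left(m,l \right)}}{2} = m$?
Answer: $281$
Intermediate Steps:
$q{\left(m,l \right)} = - 2 m$
$U{\left(J \right)} = - 2 J$
$U{\left(Z \right)} + L{\left(-122 \right)} = \left(-2\right) \left(-115\right) + 51 = 230 + 51 = 281$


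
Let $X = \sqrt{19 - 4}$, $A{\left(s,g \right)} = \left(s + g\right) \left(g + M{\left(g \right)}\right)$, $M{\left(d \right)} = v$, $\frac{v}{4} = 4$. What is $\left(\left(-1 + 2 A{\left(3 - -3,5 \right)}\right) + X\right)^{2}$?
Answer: $\left(461 + \sqrt{15}\right)^{2} \approx 2.1611 \cdot 10^{5}$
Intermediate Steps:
$v = 16$ ($v = 4 \cdot 4 = 16$)
$M{\left(d \right)} = 16$
$A{\left(s,g \right)} = \left(16 + g\right) \left(g + s\right)$ ($A{\left(s,g \right)} = \left(s + g\right) \left(g + 16\right) = \left(g + s\right) \left(16 + g\right) = \left(16 + g\right) \left(g + s\right)$)
$X = \sqrt{15} \approx 3.873$
$\left(\left(-1 + 2 A{\left(3 - -3,5 \right)}\right) + X\right)^{2} = \left(\left(-1 + 2 \left(5^{2} + 16 \cdot 5 + 16 \left(3 - -3\right) + 5 \left(3 - -3\right)\right)\right) + \sqrt{15}\right)^{2} = \left(\left(-1 + 2 \left(25 + 80 + 16 \left(3 + 3\right) + 5 \left(3 + 3\right)\right)\right) + \sqrt{15}\right)^{2} = \left(\left(-1 + 2 \left(25 + 80 + 16 \cdot 6 + 5 \cdot 6\right)\right) + \sqrt{15}\right)^{2} = \left(\left(-1 + 2 \left(25 + 80 + 96 + 30\right)\right) + \sqrt{15}\right)^{2} = \left(\left(-1 + 2 \cdot 231\right) + \sqrt{15}\right)^{2} = \left(\left(-1 + 462\right) + \sqrt{15}\right)^{2} = \left(461 + \sqrt{15}\right)^{2}$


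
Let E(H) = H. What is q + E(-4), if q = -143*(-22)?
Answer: 3142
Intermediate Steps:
q = 3146
q + E(-4) = 3146 - 4 = 3142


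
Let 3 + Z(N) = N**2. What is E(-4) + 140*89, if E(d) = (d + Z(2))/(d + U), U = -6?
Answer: 124603/10 ≈ 12460.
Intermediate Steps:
Z(N) = -3 + N**2
E(d) = (1 + d)/(-6 + d) (E(d) = (d + (-3 + 2**2))/(d - 6) = (d + (-3 + 4))/(-6 + d) = (d + 1)/(-6 + d) = (1 + d)/(-6 + d))
E(-4) + 140*89 = (1 - 4)/(-6 - 4) + 140*89 = -3/(-10) + 12460 = -1/10*(-3) + 12460 = 3/10 + 12460 = 124603/10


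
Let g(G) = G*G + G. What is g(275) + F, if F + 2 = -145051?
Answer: -69153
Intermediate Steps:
F = -145053 (F = -2 - 145051 = -145053)
g(G) = G + G² (g(G) = G² + G = G + G²)
g(275) + F = 275*(1 + 275) - 145053 = 275*276 - 145053 = 75900 - 145053 = -69153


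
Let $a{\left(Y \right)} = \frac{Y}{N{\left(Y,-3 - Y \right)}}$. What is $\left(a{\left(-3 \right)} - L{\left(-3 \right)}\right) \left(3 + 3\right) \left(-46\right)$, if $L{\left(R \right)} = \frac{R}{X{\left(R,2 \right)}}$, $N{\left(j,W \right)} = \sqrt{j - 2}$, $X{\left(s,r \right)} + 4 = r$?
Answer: $414 - \frac{828 i \sqrt{5}}{5} \approx 414.0 - 370.29 i$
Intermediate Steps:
$X{\left(s,r \right)} = -4 + r$
$N{\left(j,W \right)} = \sqrt{-2 + j}$
$L{\left(R \right)} = - \frac{R}{2}$ ($L{\left(R \right)} = \frac{R}{-4 + 2} = \frac{R}{-2} = R \left(- \frac{1}{2}\right) = - \frac{R}{2}$)
$a{\left(Y \right)} = \frac{Y}{\sqrt{-2 + Y}}$
$\left(a{\left(-3 \right)} - L{\left(-3 \right)}\right) \left(3 + 3\right) \left(-46\right) = \left(- \frac{3}{\sqrt{-2 - 3}} - \left(- \frac{1}{2}\right) \left(-3\right)\right) \left(3 + 3\right) \left(-46\right) = \left(- \frac{3}{i \sqrt{5}} - \frac{3}{2}\right) 6 \left(-46\right) = \left(- 3 \left(- \frac{i \sqrt{5}}{5}\right) - \frac{3}{2}\right) 6 \left(-46\right) = \left(\frac{3 i \sqrt{5}}{5} - \frac{3}{2}\right) 6 \left(-46\right) = \left(- \frac{3}{2} + \frac{3 i \sqrt{5}}{5}\right) 6 \left(-46\right) = \left(-9 + \frac{18 i \sqrt{5}}{5}\right) \left(-46\right) = 414 - \frac{828 i \sqrt{5}}{5}$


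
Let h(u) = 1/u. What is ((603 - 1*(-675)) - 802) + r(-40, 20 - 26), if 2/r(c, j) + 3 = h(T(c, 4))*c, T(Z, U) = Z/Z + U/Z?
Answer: 203234/427 ≈ 475.96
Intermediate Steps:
T(Z, U) = 1 + U/Z
r(c, j) = 2/(-3 + c²/(4 + c)) (r(c, j) = 2/(-3 + c/(((4 + c)/c))) = 2/(-3 + (c/(4 + c))*c) = 2/(-3 + c²/(4 + c)))
((603 - 1*(-675)) - 802) + r(-40, 20 - 26) = ((603 - 1*(-675)) - 802) + 2*(4 - 40)/(-12 + (-40)² - 3*(-40)) = ((603 + 675) - 802) + 2*(-36)/(-12 + 1600 + 120) = (1278 - 802) + 2*(-36)/1708 = 476 + 2*(1/1708)*(-36) = 476 - 18/427 = 203234/427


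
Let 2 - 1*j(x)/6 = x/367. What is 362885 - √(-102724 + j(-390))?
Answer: 362885 - 2*I*√3458329447/367 ≈ 3.6289e+5 - 320.48*I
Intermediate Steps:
j(x) = 12 - 6*x/367
362885 - √(-102724 + j(-390)) = 362885 - √(-102724 + (12 - 6/367*(-390))) = 362885 - √(-102724 + (12 + 2340/367)) = 362885 - √(-102724 + 6744/367) = 362885 - √(-37692964/367) = 362885 - 2*I*√3458329447/367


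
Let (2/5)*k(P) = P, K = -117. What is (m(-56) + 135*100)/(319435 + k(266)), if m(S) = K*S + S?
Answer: 4999/80025 ≈ 0.062468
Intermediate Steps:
k(P) = 5*P/2
m(S) = -116*S (m(S) = -117*S + S = -116*S)
(m(-56) + 135*100)/(319435 + k(266)) = (-116*(-56) + 135*100)/(319435 + (5/2)*266) = (6496 + 13500)/(319435 + 665) = 19996/320100 = 19996*(1/320100) = 4999/80025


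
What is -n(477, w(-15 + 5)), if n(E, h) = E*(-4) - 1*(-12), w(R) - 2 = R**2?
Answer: 1896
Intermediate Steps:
w(R) = 2 + R**2
n(E, h) = 12 - 4*E (n(E, h) = -4*E + 12 = 12 - 4*E)
-n(477, w(-15 + 5)) = -(12 - 4*477) = -(12 - 1908) = -1*(-1896) = 1896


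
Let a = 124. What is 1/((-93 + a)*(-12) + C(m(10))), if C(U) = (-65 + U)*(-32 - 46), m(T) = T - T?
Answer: 1/4698 ≈ 0.00021286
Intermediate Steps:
m(T) = 0
C(U) = 5070 - 78*U (C(U) = (-65 + U)*(-78) = 5070 - 78*U)
1/((-93 + a)*(-12) + C(m(10))) = 1/((-93 + 124)*(-12) + (5070 - 78*0)) = 1/(31*(-12) + (5070 + 0)) = 1/(-372 + 5070) = 1/4698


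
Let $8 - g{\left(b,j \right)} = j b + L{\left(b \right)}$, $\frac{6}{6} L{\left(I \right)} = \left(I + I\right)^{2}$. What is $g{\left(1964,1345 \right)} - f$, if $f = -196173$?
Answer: $-17874583$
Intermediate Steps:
$L{\left(I \right)} = 4 I^{2}$ ($L{\left(I \right)} = \left(I + I\right)^{2} = \left(2 I\right)^{2} = 4 I^{2}$)
$g{\left(b,j \right)} = 8 - 4 b^{2} - b j$ ($g{\left(b,j \right)} = 8 - \left(j b + 4 b^{2}\right) = 8 - \left(b j + 4 b^{2}\right) = 8 - \left(4 b^{2} + b j\right) = 8 - 4 b^{2} - b j$)
$g{\left(1964,1345 \right)} - f = \left(8 - 4 \cdot 1964^{2} - 1964 \cdot 1345\right) - -196173 = \left(8 - 15429184 - 2641580\right) + 196173 = -18070756 + 196173 = -17874583$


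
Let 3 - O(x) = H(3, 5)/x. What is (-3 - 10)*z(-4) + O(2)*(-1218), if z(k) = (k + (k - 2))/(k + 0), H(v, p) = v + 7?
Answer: 4807/2 ≈ 2403.5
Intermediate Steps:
H(v, p) = 7 + v
z(k) = (-2 + 2*k)/k (z(k) = (k + (-2 + k))/k = (-2 + 2*k)/k)
O(x) = 3 - 10/x (O(x) = 3 - (7 + 3)/x = 3 - 10/x)
(-3 - 10)*z(-4) + O(2)*(-1218) = (-3 - 10)*(2 - 2/(-4)) + (3 - 10/2)*(-1218) = -13*(2 - 2*(-¼)) + (3 - 10*½)*(-1218) = -13*(2 + ½) + (3 - 5)*(-1218) = -13*5/2 - 2*(-1218) = -65/2 + 2436 = 4807/2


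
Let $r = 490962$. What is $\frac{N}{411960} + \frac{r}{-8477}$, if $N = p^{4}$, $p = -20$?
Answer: $- \frac{5022509638}{87304623} \approx -57.529$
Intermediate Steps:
$N = 160000$ ($N = \left(-20\right)^{4} = 160000$)
$\frac{N}{411960} + \frac{r}{-8477} = \frac{160000}{411960} + \frac{490962}{-8477} = 160000 \cdot \frac{1}{411960} + 490962 \left(- \frac{1}{8477}\right) = \frac{4000}{10299} - \frac{490962}{8477} = - \frac{5022509638}{87304623}$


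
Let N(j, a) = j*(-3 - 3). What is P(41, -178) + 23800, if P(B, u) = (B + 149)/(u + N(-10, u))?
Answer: 1404105/59 ≈ 23798.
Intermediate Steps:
N(j, a) = -6*j (N(j, a) = j*(-6) = -6*j)
P(B, u) = (149 + B)/(60 + u) (P(B, u) = (B + 149)/(u - 6*(-10)) = (149 + B)/(u + 60) = (149 + B)/(60 + u))
P(41, -178) + 23800 = (149 + 41)/(60 - 178) + 23800 = 190/(-118) + 23800 = -1/118*190 + 23800 = -95/59 + 23800 = 1404105/59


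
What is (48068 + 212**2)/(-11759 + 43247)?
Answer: 7751/2624 ≈ 2.9539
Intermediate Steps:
(48068 + 212**2)/(-11759 + 43247) = (48068 + 44944)/31488 = 93012*(1/31488) = 7751/2624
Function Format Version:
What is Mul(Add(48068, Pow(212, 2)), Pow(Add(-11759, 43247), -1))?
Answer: Rational(7751, 2624) ≈ 2.9539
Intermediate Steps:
Mul(Add(48068, Pow(212, 2)), Pow(Add(-11759, 43247), -1)) = Mul(Add(48068, 44944), Pow(31488, -1)) = Mul(93012, Rational(1, 31488)) = Rational(7751, 2624)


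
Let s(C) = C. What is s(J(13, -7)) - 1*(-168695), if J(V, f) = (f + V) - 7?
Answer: 168694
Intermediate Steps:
J(V, f) = -7 + V + f (J(V, f) = (V + f) - 7 = -7 + V + f)
s(J(13, -7)) - 1*(-168695) = (-7 + 13 - 7) - 1*(-168695) = -1 + 168695 = 168694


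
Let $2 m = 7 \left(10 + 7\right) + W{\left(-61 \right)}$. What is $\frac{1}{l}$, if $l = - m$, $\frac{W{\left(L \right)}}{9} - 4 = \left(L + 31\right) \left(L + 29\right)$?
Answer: $- \frac{2}{8795} \approx -0.0002274$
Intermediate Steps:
$W{\left(L \right)} = 36 + 9 \left(29 + L\right) \left(31 + L\right)$ ($W{\left(L \right)} = 36 + 9 \left(L + 31\right) \left(L + 29\right) = 36 + 9 \left(31 + L\right) \left(29 + L\right) = 36 + 9 \left(29 + L\right) \left(31 + L\right)$)
$m = \frac{8795}{2}$ ($m = \frac{7 \left(10 + 7\right) + \left(8127 + 9 \left(-61\right)^{2} + 540 \left(-61\right)\right)}{2} = \frac{7 \cdot 17 + \left(8127 + 9 \cdot 3721 - 32940\right)}{2} = \frac{119 + \left(8127 + 33489 - 32940\right)}{2} = \frac{119 + 8676}{2} = \frac{1}{2} \cdot 8795 = \frac{8795}{2} \approx 4397.5$)
$l = - \frac{8795}{2}$ ($l = \left(-1\right) \frac{8795}{2} = - \frac{8795}{2} \approx -4397.5$)
$\frac{1}{l} = \frac{1}{- \frac{8795}{2}} = - \frac{2}{8795}$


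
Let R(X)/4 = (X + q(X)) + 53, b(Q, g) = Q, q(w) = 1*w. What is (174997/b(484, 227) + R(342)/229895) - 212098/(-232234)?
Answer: 4683461180693019/12920243374060 ≈ 362.49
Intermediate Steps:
q(w) = w
R(X) = 212 + 8*X (R(X) = 4*((X + X) + 53) = 4*(2*X + 53) = 4*(53 + 2*X) = 212 + 8*X)
(174997/b(484, 227) + R(342)/229895) - 212098/(-232234) = (174997/484 + (212 + 8*342)/229895) - 212098/(-232234) = (174997*(1/484) + (212 + 2736)*(1/229895)) - 212098*(-1)/232234 = (174997/484 + 2948*(1/229895)) - 1*(-106049/116117) = (174997/484 + 2948/229895) + 106049/116117 = 40232362147/111269180 + 106049/116117 = 4683461180693019/12920243374060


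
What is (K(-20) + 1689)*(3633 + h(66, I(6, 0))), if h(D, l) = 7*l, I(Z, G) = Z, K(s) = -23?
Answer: 6122550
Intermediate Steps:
(K(-20) + 1689)*(3633 + h(66, I(6, 0))) = (-23 + 1689)*(3633 + 7*6) = 1666*(3633 + 42) = 1666*3675 = 6122550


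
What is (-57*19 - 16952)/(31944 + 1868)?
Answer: -18035/33812 ≈ -0.53339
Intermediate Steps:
(-57*19 - 16952)/(31944 + 1868) = (-1083 - 16952)/33812 = -18035*1/33812 = -18035/33812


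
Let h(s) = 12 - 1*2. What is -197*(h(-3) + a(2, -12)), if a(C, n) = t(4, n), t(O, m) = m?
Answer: 394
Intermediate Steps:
h(s) = 10 (h(s) = 12 - 2 = 10)
a(C, n) = n
-197*(h(-3) + a(2, -12)) = -197*(10 - 12) = -197*(-2) = 394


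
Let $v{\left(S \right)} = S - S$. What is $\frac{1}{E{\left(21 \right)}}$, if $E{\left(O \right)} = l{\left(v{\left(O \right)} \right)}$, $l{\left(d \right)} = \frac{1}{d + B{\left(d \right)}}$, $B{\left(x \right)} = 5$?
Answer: $5$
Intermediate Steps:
$v{\left(S \right)} = 0$
$l{\left(d \right)} = \frac{1}{5 + d}$ ($l{\left(d \right)} = \frac{1}{d + 5} = \frac{1}{5 + d}$)
$E{\left(O \right)} = \frac{1}{5}$ ($E{\left(O \right)} = \frac{1}{5 + 0} = \frac{1}{5}$)
$\frac{1}{E{\left(21 \right)}} = \frac{1}{\frac{1}{5}} = 5$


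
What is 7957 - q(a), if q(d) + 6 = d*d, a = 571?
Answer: -318078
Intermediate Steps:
q(d) = -6 + d**2 (q(d) = -6 + d*d = -6 + d**2)
7957 - q(a) = 7957 - (-6 + 571**2) = 7957 - (-6 + 326041) = 7957 - 1*326035 = 7957 - 326035 = -318078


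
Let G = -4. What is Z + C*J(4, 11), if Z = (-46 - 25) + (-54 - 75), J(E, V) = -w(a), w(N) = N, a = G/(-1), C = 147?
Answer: -788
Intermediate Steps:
a = 4 (a = -4/(-1) = -4*(-1) = 4)
J(E, V) = -4 (J(E, V) = -1*4 = -4)
Z = -200 (Z = -71 - 129 = -200)
Z + C*J(4, 11) = -200 + 147*(-4) = -200 - 588 = -788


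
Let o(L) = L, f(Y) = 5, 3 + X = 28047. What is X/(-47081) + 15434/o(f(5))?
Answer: 726507934/235405 ≈ 3086.2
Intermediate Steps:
X = 28044 (X = -3 + 28047 = 28044)
X/(-47081) + 15434/o(f(5)) = 28044/(-47081) + 15434/5 = 28044*(-1/47081) + 15434*(1/5) = -28044/47081 + 15434/5 = 726507934/235405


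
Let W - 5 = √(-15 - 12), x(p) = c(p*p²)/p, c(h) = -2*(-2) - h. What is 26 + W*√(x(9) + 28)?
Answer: 26 - √1419 + 5*I*√473/3 ≈ -11.67 + 36.248*I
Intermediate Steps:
c(h) = 4 - h
x(p) = (4 - p³)/p (x(p) = (4 - p*p²)/p = (4 - p³)/p)
W = 5 + 3*I*√3 (W = 5 + √(-15 - 12) = 5 + √(-27) = 5 + 3*I*√3 ≈ 5.0 + 5.1962*I)
26 + W*√(x(9) + 28) = 26 + (5 + 3*I*√3)*√((4 - 1*9³)/9 + 28) = 26 + (5 + 3*I*√3)*√((4 - 1*729)/9 + 28) = 26 + (5 + 3*I*√3)*√((4 - 729)/9 + 28) = 26 + (5 + 3*I*√3)*√((⅑)*(-725) + 28) = 26 + (5 + 3*I*√3)*√(-725/9 + 28) = 26 + (5 + 3*I*√3)*√(-473/9) = 26 + (5 + 3*I*√3)*(I*√473/3) = 26 + I*√473*(5 + 3*I*√3)/3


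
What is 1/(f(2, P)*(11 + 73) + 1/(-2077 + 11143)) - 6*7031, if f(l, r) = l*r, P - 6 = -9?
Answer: -192758937984/4569263 ≈ -42186.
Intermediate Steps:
P = -3 (P = 6 - 9 = -3)
1/(f(2, P)*(11 + 73) + 1/(-2077 + 11143)) - 6*7031 = 1/((2*(-3))*(11 + 73) + 1/(-2077 + 11143)) - 6*7031 = 1/(-6*84 + 1/9066) - 1*42186 = 1/(-504 + 1/9066) - 42186 = 1/(-4569263/9066) - 42186 = -9066/4569263 - 42186 = -192758937984/4569263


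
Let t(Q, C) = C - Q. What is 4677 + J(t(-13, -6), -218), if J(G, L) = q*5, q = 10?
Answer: 4727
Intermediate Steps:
J(G, L) = 50 (J(G, L) = 10*5 = 50)
4677 + J(t(-13, -6), -218) = 4677 + 50 = 4727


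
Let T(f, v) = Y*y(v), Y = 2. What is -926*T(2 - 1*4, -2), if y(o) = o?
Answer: 3704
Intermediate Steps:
T(f, v) = 2*v
-926*T(2 - 1*4, -2) = -1852*(-2) = -926*(-4) = 3704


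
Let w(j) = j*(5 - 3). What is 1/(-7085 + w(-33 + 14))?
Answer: -1/7123 ≈ -0.00014039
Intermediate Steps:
w(j) = 2*j (w(j) = j*2 = 2*j)
1/(-7085 + w(-33 + 14)) = 1/(-7085 + 2*(-33 + 14)) = 1/(-7085 + 2*(-19)) = 1/(-7085 - 38) = 1/(-7123) = -1/7123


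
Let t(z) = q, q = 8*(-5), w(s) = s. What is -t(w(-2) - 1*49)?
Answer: 40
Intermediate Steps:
q = -40
t(z) = -40
-t(w(-2) - 1*49) = -1*(-40) = 40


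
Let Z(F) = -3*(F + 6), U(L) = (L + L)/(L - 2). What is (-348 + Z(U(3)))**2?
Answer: 147456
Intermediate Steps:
U(L) = 2*L/(-2 + L) (U(L) = (2*L)/(-2 + L) = 2*L/(-2 + L))
Z(F) = -18 - 3*F (Z(F) = -3*(6 + F) = -18 - 3*F)
(-348 + Z(U(3)))**2 = (-348 + (-18 - 6*3/(-2 + 3)))**2 = (-348 + (-18 - 6*3/1))**2 = (-348 + (-18 - 6*3))**2 = (-348 + (-18 - 3*6))**2 = (-348 + (-18 - 18))**2 = (-348 - 36)**2 = (-384)**2 = 147456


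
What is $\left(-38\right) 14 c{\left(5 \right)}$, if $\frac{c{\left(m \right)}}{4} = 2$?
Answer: $-4256$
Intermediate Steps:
$c{\left(m \right)} = 8$ ($c{\left(m \right)} = 4 \cdot 2 = 8$)
$\left(-38\right) 14 c{\left(5 \right)} = \left(-38\right) 14 \cdot 8 = \left(-532\right) 8 = -4256$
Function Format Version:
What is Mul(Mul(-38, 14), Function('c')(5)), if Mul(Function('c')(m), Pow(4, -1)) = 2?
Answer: -4256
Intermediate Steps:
Function('c')(m) = 8 (Function('c')(m) = Mul(4, 2) = 8)
Mul(Mul(-38, 14), Function('c')(5)) = Mul(Mul(-38, 14), 8) = Mul(-532, 8) = -4256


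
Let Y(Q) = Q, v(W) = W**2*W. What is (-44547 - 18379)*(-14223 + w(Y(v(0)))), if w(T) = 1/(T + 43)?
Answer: 38484786488/43 ≈ 8.9500e+8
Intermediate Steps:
v(W) = W**3
w(T) = 1/(43 + T)
(-44547 - 18379)*(-14223 + w(Y(v(0)))) = (-44547 - 18379)*(-14223 + 1/(43 + 0**3)) = -62926*(-14223 + 1/(43 + 0)) = -62926*(-14223 + 1/43) = -62926*(-611588/43) = 38484786488/43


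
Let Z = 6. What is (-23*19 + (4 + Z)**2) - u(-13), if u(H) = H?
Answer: -324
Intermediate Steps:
(-23*19 + (4 + Z)**2) - u(-13) = (-23*19 + (4 + 6)**2) - 1*(-13) = (-437 + 10**2) + 13 = (-437 + 100) + 13 = -337 + 13 = -324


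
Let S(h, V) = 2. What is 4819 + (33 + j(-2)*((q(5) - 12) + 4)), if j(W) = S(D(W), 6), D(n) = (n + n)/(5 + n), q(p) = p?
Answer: 4846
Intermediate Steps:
D(n) = 2*n/(5 + n) (D(n) = (2*n)/(5 + n) = 2*n/(5 + n))
j(W) = 2
4819 + (33 + j(-2)*((q(5) - 12) + 4)) = 4819 + (33 + 2*((5 - 12) + 4)) = 4819 + (33 + 2*(-7 + 4)) = 4819 + (33 + 2*(-3)) = 4819 + (33 - 6) = 4819 + 27 = 4846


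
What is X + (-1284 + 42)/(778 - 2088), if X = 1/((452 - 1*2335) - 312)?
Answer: 272488/287545 ≈ 0.94764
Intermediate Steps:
X = -1/2195 (X = 1/((452 - 2335) - 312) = 1/(-1883 - 312) = 1/(-2195) = -1/2195 ≈ -0.00045558)
X + (-1284 + 42)/(778 - 2088) = -1/2195 + (-1284 + 42)/(778 - 2088) = -1/2195 - 1242/(-1310) = -1/2195 - 1242*(-1/1310) = -1/2195 + 621/655 = 272488/287545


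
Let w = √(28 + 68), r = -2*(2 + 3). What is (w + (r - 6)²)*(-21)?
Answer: -5376 - 84*√6 ≈ -5581.8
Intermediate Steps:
r = -10 (r = -2*5 = -10)
w = 4*√6 (w = √96 = 4*√6 ≈ 9.7980)
(w + (r - 6)²)*(-21) = (4*√6 + (-10 - 6)²)*(-21) = (4*√6 + (-16)²)*(-21) = (4*√6 + 256)*(-21) = (256 + 4*√6)*(-21) = -5376 - 84*√6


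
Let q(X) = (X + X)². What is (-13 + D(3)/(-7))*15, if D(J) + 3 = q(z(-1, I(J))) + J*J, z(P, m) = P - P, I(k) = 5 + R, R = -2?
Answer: -1455/7 ≈ -207.86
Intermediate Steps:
I(k) = 3 (I(k) = 5 - 2 = 3)
z(P, m) = 0
q(X) = 4*X² (q(X) = (2*X)² = 4*X²)
D(J) = -3 + J² (D(J) = -3 + (4*0² + J*J) = -3 + (4*0 + J²) = -3 + (0 + J²) = -3 + J²)
(-13 + D(3)/(-7))*15 = (-13 + (-3 + 3²)/(-7))*15 = (-13 + (-3 + 9)*(-⅐))*15 = (-13 + 6*(-⅐))*15 = (-13 - 6/7)*15 = -97/7*15 = -1455/7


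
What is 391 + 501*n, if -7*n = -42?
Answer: 3397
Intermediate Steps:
n = 6 (n = -⅐*(-42) = 6)
391 + 501*n = 391 + 501*6 = 391 + 3006 = 3397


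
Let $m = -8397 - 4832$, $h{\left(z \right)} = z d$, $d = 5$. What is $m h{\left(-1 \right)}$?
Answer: $66145$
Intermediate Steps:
$h{\left(z \right)} = 5 z$ ($h{\left(z \right)} = z 5 = 5 z$)
$m = -13229$
$m h{\left(-1 \right)} = - 13229 \cdot 5 \left(-1\right) = \left(-13229\right) \left(-5\right) = 66145$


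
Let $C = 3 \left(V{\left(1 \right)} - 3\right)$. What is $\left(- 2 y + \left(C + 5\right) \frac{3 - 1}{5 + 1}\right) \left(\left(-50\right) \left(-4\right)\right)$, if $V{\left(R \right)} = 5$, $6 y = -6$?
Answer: $\frac{3400}{3} \approx 1133.3$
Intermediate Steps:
$y = -1$ ($y = \frac{1}{6} \left(-6\right) = -1$)
$C = 6$ ($C = 3 \left(5 - 3\right) = 3 \cdot 2 = 6$)
$\left(- 2 y + \left(C + 5\right) \frac{3 - 1}{5 + 1}\right) \left(\left(-50\right) \left(-4\right)\right) = \left(\left(-2\right) \left(-1\right) + \left(6 + 5\right) \frac{3 - 1}{5 + 1}\right) \left(\left(-50\right) \left(-4\right)\right) = \left(2 + 11 \cdot \frac{2}{6}\right) 200 = \left(2 + 11 \cdot 2 \cdot \frac{1}{6}\right) 200 = \left(2 + 11 \cdot \frac{1}{3}\right) 200 = \left(2 + \frac{11}{3}\right) 200 = \frac{17}{3} \cdot 200 = \frac{3400}{3}$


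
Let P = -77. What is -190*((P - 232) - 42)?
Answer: 66690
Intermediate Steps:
-190*((P - 232) - 42) = -190*((-77 - 232) - 42) = -190*(-309 - 42) = -190*(-351) = 66690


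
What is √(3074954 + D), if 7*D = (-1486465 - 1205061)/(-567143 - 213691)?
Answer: √22966362362158361391/2732919 ≈ 1753.6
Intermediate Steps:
D = 1345763/2732919 (D = ((-1486465 - 1205061)/(-567143 - 213691))/7 = (-2691526/(-780834))/7 = (-2691526*(-1/780834))/7 = (⅐)*(1345763/390417) = 1345763/2732919 ≈ 0.49243)
√(3074954 + D) = √(3074954 + 1345763/2732919) = √(8403601556489/2732919) = √22966362362158361391/2732919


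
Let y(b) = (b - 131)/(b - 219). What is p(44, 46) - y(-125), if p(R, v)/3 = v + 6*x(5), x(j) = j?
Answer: 9772/43 ≈ 227.26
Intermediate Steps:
y(b) = (-131 + b)/(-219 + b)
p(R, v) = 90 + 3*v (p(R, v) = 3*(v + 6*5) = 3*(v + 30) = 3*(30 + v) = 90 + 3*v)
p(44, 46) - y(-125) = (90 + 3*46) - (-131 - 125)/(-219 - 125) = (90 + 138) - (-256)/(-344) = 228 - (-1)*(-256)/344 = 228 - 1*32/43 = 228 - 32/43 = 9772/43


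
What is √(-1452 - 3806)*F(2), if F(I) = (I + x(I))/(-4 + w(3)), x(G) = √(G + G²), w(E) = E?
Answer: I*√5258*(-2 - √6) ≈ -322.64*I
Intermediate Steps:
F(I) = -I - √(I*(1 + I)) (F(I) = (I + √(I*(1 + I)))/(-4 + 3) = (I + √(I*(1 + I)))/(-1) = (I + √(I*(1 + I)))*(-1) = -I - √(I*(1 + I)))
√(-1452 - 3806)*F(2) = √(-1452 - 3806)*(-1*2 - √(2*(1 + 2))) = √(-5258)*(-2 - √(2*3)) = (I*√5258)*(-2 - √6) = I*√5258*(-2 - √6)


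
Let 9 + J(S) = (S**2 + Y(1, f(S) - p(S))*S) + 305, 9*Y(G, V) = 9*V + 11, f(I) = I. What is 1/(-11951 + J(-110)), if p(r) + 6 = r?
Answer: -9/3145 ≈ -0.0028617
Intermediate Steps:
p(r) = -6 + r
Y(G, V) = 11/9 + V (Y(G, V) = (9*V + 11)/9 = (11 + 9*V)/9 = 11/9 + V)
J(S) = 296 + S**2 + 65*S/9 (J(S) = -9 + ((S**2 + (11/9 + (S - (-6 + S)))*S) + 305) = -9 + ((S**2 + (11/9 + (S + (6 - S)))*S) + 305) = -9 + ((S**2 + (11/9 + 6)*S) + 305) = -9 + ((S**2 + 65*S/9) + 305) = -9 + (305 + S**2 + 65*S/9) = 296 + S**2 + 65*S/9)
1/(-11951 + J(-110)) = 1/(-11951 + (296 + (-110)**2 + (65/9)*(-110))) = 1/(-11951 + (296 + 12100 - 7150/9)) = 1/(-11951 + 104414/9) = 1/(-3145/9) = -9/3145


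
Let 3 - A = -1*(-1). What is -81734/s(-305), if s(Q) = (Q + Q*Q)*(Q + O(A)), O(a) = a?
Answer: 40867/14047080 ≈ 0.0029093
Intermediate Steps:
A = 2 (A = 3 - (-1)*(-1) = 3 - 1*1 = 3 - 1 = 2)
s(Q) = (2 + Q)*(Q + Q²) (s(Q) = (Q + Q*Q)*(Q + 2) = (Q + Q²)*(2 + Q) = (2 + Q)*(Q + Q²))
-81734/s(-305) = -81734*(-1/(305*(2 + (-305)² + 3*(-305)))) = -81734*(-1/(305*(2 + 93025 - 915))) = -81734/((-305*92112)) = -81734/(-28094160) = -81734*(-1/28094160) = 40867/14047080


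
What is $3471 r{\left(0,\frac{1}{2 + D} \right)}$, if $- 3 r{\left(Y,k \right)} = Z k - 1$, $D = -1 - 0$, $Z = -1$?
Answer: $2314$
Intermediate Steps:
$D = -1$ ($D = -1 + 0 = -1$)
$r{\left(Y,k \right)} = \frac{1}{3} + \frac{k}{3}$ ($r{\left(Y,k \right)} = - \frac{- k - 1}{3} = - \frac{-1 - k}{3} = \frac{1}{3} + \frac{k}{3}$)
$3471 r{\left(0,\frac{1}{2 + D} \right)} = 3471 \left(\frac{1}{3} + \frac{1}{3 \left(2 - 1\right)}\right) = 3471 \left(\frac{1}{3} + \frac{1}{3 \cdot 1}\right) = 3471 \left(\frac{1}{3} + \frac{1}{3} \cdot 1\right) = 3471 \left(\frac{1}{3} + \frac{1}{3}\right) = 3471 \cdot \frac{2}{3} = 2314$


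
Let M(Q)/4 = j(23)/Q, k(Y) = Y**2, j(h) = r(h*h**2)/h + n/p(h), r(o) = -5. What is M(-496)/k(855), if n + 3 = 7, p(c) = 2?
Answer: -41/2084883300 ≈ -1.9665e-8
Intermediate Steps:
n = 4 (n = -3 + 7 = 4)
j(h) = 2 - 5/h (j(h) = -5/h + 4/2 = -5/h + 4*(1/2) = -5/h + 2 = 2 - 5/h)
M(Q) = 164/(23*Q) (M(Q) = 4*((2 - 5/23)/Q) = 4*(41/(23*Q)) = 164/(23*Q))
M(-496)/k(855) = ((164/23)/(-496))/(855**2) = ((164/23)*(-1/496))/731025 = -41/2852*1/731025 = -41/2084883300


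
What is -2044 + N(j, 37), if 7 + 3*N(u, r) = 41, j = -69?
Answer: -6098/3 ≈ -2032.7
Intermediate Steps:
N(u, r) = 34/3 (N(u, r) = -7/3 + (⅓)*41 = -7/3 + 41/3 = 34/3)
-2044 + N(j, 37) = -2044 + 34/3 = -6098/3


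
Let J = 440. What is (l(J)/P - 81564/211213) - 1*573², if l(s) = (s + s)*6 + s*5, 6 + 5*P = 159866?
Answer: -554293650117203/1688225509 ≈ -3.2833e+5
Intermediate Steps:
P = 31972 (P = -6/5 + (⅕)*159866 = -6/5 + 159866/5 = 31972)
l(s) = 17*s (l(s) = (2*s)*6 + 5*s = 12*s + 5*s = 17*s)
(l(J)/P - 81564/211213) - 1*573² = ((17*440)/31972 - 81564/211213) - 1*573² = (7480*(1/31972) - 81564*1/211213) - 1*328329 = (1870/7993 - 81564/211213) - 328329 = -256972742/1688225509 - 328329 = -554293650117203/1688225509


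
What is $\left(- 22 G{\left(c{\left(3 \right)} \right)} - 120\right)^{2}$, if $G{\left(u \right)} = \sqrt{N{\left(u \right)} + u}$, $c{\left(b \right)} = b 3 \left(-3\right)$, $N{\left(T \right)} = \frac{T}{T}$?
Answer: $1816 + 5280 i \sqrt{26} \approx 1816.0 + 26923.0 i$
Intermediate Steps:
$N{\left(T \right)} = 1$
$c{\left(b \right)} = - 9 b$ ($c{\left(b \right)} = 3 b \left(-3\right) = - 9 b$)
$G{\left(u \right)} = \sqrt{1 + u}$
$\left(- 22 G{\left(c{\left(3 \right)} \right)} - 120\right)^{2} = \left(- 22 \sqrt{1 - 27} - 120\right)^{2} = \left(- 22 \sqrt{-26} - 120\right)^{2} = \left(- 22 i \sqrt{26} - 120\right)^{2} = \left(-120 - 22 i \sqrt{26}\right)^{2}$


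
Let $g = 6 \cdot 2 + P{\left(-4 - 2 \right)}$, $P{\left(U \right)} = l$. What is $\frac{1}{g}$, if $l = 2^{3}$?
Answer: $\frac{1}{20} \approx 0.05$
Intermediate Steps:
$l = 8$
$P{\left(U \right)} = 8$
$g = 20$ ($g = 6 \cdot 2 + 8 = 12 + 8 = 20$)
$\frac{1}{g} = \frac{1}{20}$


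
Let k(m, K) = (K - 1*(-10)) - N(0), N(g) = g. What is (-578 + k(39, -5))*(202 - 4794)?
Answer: 2631216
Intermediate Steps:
k(m, K) = 10 + K (k(m, K) = (K - 1*(-10)) - 1*0 = (K + 10) + 0 = (10 + K) + 0 = 10 + K)
(-578 + k(39, -5))*(202 - 4794) = (-578 + (10 - 5))*(202 - 4794) = (-578 + 5)*(-4592) = -573*(-4592) = 2631216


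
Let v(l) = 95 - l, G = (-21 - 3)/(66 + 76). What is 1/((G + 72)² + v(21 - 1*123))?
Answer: 5041/27003077 ≈ 0.00018668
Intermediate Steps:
G = -12/71 (G = -24/142 = -24*1/142 = -12/71 ≈ -0.16901)
1/((G + 72)² + v(21 - 1*123)) = 1/((-12/71 + 72)² + (95 - (21 - 1*123))) = 1/((5100/71)² + (95 - (21 - 123))) = 1/(26010000/5041 + (95 - 1*(-102))) = 1/(26010000/5041 + (95 + 102)) = 1/(26010000/5041 + 197) = 1/(27003077/5041) = 5041/27003077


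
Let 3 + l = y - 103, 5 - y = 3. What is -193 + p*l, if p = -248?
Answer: 25599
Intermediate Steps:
y = 2 (y = 5 - 1*3 = 5 - 3 = 2)
l = -104 (l = -3 + (2 - 103) = -3 - 101 = -104)
-193 + p*l = -193 - 248*(-104) = -193 + 25792 = 25599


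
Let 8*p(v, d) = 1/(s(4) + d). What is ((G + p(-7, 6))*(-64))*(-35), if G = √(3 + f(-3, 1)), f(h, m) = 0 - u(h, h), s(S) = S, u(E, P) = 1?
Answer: 28 + 2240*√2 ≈ 3195.8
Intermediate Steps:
p(v, d) = 1/(8*(4 + d))
f(h, m) = -1 (f(h, m) = 0 - 1*1 = 0 - 1 = -1)
G = √2 (G = √(3 - 1) = √2 ≈ 1.4142)
((G + p(-7, 6))*(-64))*(-35) = ((√2 + 1/(8*(4 + 6)))*(-64))*(-35) = ((√2 + (⅛)/10)*(-64))*(-35) = ((√2 + (⅛)*(⅒))*(-64))*(-35) = ((√2 + 1/80)*(-64))*(-35) = ((1/80 + √2)*(-64))*(-35) = (-⅘ - 64*√2)*(-35) = 28 + 2240*√2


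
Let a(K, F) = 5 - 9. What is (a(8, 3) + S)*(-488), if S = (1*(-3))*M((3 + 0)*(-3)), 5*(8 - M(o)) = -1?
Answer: 69784/5 ≈ 13957.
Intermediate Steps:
a(K, F) = -4
M(o) = 41/5 (M(o) = 8 - 1/5*(-1) = 8 + 1/5 = 41/5)
S = -123/5 (S = (1*(-3))*(41/5) = -3*41/5 = -123/5 ≈ -24.600)
(a(8, 3) + S)*(-488) = (-4 - 123/5)*(-488) = -143/5*(-488) = 69784/5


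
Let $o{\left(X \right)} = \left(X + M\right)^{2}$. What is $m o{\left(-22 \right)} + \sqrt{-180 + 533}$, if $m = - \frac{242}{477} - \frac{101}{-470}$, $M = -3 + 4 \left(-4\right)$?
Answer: $- \frac{110211403}{224190} + \sqrt{353} \approx -472.81$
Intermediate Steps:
$M = -19$ ($M = -3 - 16 = -19$)
$o{\left(X \right)} = \left(-19 + X\right)^{2}$ ($o{\left(X \right)} = \left(X - 19\right)^{2} = \left(-19 + X\right)^{2}$)
$m = - \frac{65563}{224190}$ ($m = \left(-242\right) \frac{1}{477} - - \frac{101}{470} = - \frac{242}{477} + \frac{101}{470} = - \frac{65563}{224190} \approx -0.29244$)
$m o{\left(-22 \right)} + \sqrt{-180 + 533} = - \frac{65563 \left(-19 - 22\right)^{2}}{224190} + \sqrt{-180 + 533} = - \frac{65563 \left(-41\right)^{2}}{224190} + \sqrt{353} = \left(- \frac{65563}{224190}\right) 1681 + \sqrt{353} = - \frac{110211403}{224190} + \sqrt{353}$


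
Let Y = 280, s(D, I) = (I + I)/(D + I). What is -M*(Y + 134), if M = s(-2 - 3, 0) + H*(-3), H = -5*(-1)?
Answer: 6210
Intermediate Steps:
s(D, I) = 2*I/(D + I) (s(D, I) = (2*I)/(D + I) = 2*I/(D + I))
H = 5
M = -15 (M = 2*0/((-2 - 3) + 0) + 5*(-3) = 2*0/(-5 + 0) - 15 = 2*0/(-5) - 15 = 2*0*(-1/5) - 15 = 0 - 15 = -15)
-M*(Y + 134) = -(-15)*(280 + 134) = -(-15)*414 = -1*(-6210) = 6210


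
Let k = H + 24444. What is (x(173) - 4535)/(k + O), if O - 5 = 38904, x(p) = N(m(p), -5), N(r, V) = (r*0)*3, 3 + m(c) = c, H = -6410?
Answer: -4535/56943 ≈ -0.079641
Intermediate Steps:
m(c) = -3 + c
N(r, V) = 0 (N(r, V) = 0*3 = 0)
x(p) = 0
O = 38909 (O = 5 + 38904 = 38909)
k = 18034 (k = -6410 + 24444 = 18034)
(x(173) - 4535)/(k + O) = (0 - 4535)/(18034 + 38909) = -4535/56943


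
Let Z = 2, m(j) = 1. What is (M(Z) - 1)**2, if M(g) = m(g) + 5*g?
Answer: 100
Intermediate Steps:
M(g) = 1 + 5*g
(M(Z) - 1)**2 = ((1 + 5*2) - 1)**2 = ((1 + 10) - 1)**2 = (11 - 1)**2 = 10**2 = 100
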